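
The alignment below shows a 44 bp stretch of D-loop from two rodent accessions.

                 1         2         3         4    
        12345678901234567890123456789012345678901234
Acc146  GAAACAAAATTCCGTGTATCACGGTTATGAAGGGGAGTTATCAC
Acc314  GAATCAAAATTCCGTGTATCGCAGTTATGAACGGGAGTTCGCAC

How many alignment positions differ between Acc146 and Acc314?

6

Differing sites — 4:A/T; 21:A/G; 23:G/A; 32:G/C; 40:A/C; 41:T/G.
That gives 6 mismatches out of 44 aligned sites, so the Hamming distance is 6.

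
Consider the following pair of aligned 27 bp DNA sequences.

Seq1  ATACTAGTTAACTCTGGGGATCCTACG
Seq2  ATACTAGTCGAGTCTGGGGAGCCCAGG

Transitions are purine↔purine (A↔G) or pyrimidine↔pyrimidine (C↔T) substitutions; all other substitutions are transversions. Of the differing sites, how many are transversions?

The sequences differ at positions 9 (T/C, transition), 10 (A/G, transition), 12 (C/G, transversion), 21 (T/G, transversion), 24 (T/C, transition), 26 (C/G, transversion).
Of the 6 differences, 3 transitions and 3 transversions, so the answer is 3.

3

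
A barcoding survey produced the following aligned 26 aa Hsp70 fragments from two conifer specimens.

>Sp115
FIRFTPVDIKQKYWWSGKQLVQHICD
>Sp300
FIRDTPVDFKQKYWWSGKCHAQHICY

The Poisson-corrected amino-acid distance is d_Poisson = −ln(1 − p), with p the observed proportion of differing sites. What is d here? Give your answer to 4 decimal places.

The sequences differ at positions 4 (F/D), 9 (I/F), 19 (Q/C), 20 (L/H), 21 (V/A), 26 (D/Y).
p = 6/26 = 0.230769.
d = −ln(1 − 0.230769) = −ln(0.769231) = 0.2624.

0.2624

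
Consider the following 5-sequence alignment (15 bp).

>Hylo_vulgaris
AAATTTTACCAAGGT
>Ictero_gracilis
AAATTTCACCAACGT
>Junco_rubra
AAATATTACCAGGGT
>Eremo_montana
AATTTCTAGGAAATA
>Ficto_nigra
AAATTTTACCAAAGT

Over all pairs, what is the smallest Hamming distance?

1

Pairwise Hamming distances:
  Hylo_vulgaris vs Ictero_gracilis: 2
  Hylo_vulgaris vs Junco_rubra: 2
  Hylo_vulgaris vs Eremo_montana: 7
  Hylo_vulgaris vs Ficto_nigra: 1
  Ictero_gracilis vs Junco_rubra: 4
  Ictero_gracilis vs Eremo_montana: 8
  Ictero_gracilis vs Ficto_nigra: 2
  Junco_rubra vs Eremo_montana: 9
  Junco_rubra vs Ficto_nigra: 3
  Eremo_montana vs Ficto_nigra: 6
The smallest is 1, between Hylo_vulgaris and Ficto_nigra.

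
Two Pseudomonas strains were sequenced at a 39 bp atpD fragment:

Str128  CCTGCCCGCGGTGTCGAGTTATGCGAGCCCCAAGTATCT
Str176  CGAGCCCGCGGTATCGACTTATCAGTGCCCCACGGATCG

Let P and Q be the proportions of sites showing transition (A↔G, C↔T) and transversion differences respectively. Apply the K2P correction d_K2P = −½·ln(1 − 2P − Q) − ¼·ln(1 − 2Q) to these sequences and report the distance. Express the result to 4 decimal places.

0.3204

Differing sites — 2:C/G (Tv); 3:T/A (Tv); 13:G/A (Ti); 18:G/C (Tv); 23:G/C (Tv); 24:C/A (Tv); 26:A/T (Tv); 33:A/C (Tv); 35:T/G (Tv); 39:T/G (Tv).
Of the 10 differences, 1 transition and 9 transversions over 39 sites: P = 1/39 = 0.025641, Q = 9/39 = 0.230769.
d = −0.5·ln(0.717949) − 0.25·ln(0.538462) = −0.5·(-0.331357) − 0.25·(-0.619038) = 0.3204.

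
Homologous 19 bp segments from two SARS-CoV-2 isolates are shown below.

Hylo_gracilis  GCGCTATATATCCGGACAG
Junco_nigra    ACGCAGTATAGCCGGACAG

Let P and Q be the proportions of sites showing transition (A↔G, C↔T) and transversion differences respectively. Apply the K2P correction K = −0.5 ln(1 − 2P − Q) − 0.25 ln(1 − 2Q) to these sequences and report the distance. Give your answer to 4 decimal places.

Mismatches occur at site 1 (G/A, transition), site 5 (T/A, transversion), site 6 (A/G, transition), site 11 (T/G, transversion).
Of the 4 differences, 2 transitions and 2 transversions over 19 sites: P = 2/19 = 0.105263, Q = 2/19 = 0.105263.
d = −0.5·ln(0.684211) − 0.25·ln(0.789474) = −0.5·(-0.379489) − 0.25·(-0.236388) = 0.2488.

0.2488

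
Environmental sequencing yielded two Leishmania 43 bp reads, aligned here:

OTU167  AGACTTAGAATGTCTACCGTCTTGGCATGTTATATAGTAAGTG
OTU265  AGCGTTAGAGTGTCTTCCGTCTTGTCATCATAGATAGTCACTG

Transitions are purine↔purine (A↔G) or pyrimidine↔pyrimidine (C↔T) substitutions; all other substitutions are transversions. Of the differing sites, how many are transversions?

The sequences differ at positions 3 (A/C, transversion), 4 (C/G, transversion), 10 (A/G, transition), 16 (A/T, transversion), 25 (G/T, transversion), 29 (G/C, transversion), 30 (T/A, transversion), 33 (T/G, transversion), 39 (A/C, transversion), 41 (G/C, transversion).
Of the 10 differences, 1 transition and 9 transversions, so the answer is 9.

9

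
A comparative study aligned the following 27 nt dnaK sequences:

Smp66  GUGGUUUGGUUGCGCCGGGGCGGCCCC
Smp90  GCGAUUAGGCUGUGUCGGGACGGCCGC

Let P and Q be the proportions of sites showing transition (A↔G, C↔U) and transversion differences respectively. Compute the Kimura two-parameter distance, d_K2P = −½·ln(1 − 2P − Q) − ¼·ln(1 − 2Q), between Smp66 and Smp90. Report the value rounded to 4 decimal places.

0.4055

Differing sites — 2:U/C (Ti); 4:G/A (Ti); 7:U/A (Tv); 10:U/C (Ti); 13:C/U (Ti); 15:C/U (Ti); 20:G/A (Ti); 26:C/G (Tv).
Of the 8 differences, 6 transitions and 2 transversions over 27 sites: P = 6/27 = 0.222222, Q = 2/27 = 0.074074.
d = −0.5·ln(0.481482) − 0.25·ln(0.851852) = −0.5·(-0.730886) − 0.25·(-0.160342) = 0.4055.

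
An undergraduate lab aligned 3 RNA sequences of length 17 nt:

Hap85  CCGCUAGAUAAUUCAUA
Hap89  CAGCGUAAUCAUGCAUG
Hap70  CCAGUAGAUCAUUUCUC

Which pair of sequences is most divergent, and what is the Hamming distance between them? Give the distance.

Pairwise Hamming distances:
  Hap85 vs Hap89: 7
  Hap85 vs Hap70: 6
  Hap89 vs Hap70: 10
The largest is 10, between Hap89 and Hap70.

10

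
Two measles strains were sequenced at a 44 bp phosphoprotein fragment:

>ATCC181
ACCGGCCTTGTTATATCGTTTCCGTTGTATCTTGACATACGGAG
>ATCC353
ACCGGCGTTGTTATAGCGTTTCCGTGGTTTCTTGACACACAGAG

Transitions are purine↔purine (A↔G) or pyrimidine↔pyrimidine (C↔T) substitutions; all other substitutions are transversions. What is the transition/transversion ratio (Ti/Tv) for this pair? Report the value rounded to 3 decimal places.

0.500

The sequences differ at positions 7 (C/G, transversion), 16 (T/G, transversion), 26 (T/G, transversion), 29 (A/T, transversion), 38 (T/C, transition), 41 (G/A, transition).
Of the 6 differences, 2 transitions and 4 transversions, so Ti/Tv = 2/4 = 0.500.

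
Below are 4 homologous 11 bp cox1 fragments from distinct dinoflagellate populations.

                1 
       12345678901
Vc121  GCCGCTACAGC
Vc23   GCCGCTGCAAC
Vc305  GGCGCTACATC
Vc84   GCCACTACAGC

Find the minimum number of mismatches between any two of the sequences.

1

Pairwise Hamming distances:
  Vc121 vs Vc23: 2
  Vc121 vs Vc305: 2
  Vc121 vs Vc84: 1
  Vc23 vs Vc305: 3
  Vc23 vs Vc84: 3
  Vc305 vs Vc84: 3
The smallest is 1, between Vc121 and Vc84.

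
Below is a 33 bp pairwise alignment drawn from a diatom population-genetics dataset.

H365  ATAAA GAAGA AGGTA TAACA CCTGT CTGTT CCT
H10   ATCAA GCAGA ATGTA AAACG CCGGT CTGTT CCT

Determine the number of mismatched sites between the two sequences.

Differing sites — 3:A/C; 7:A/C; 12:G/T; 16:T/A; 20:A/G; 23:T/G.
That gives 6 mismatches out of 33 aligned sites, so the Hamming distance is 6.

6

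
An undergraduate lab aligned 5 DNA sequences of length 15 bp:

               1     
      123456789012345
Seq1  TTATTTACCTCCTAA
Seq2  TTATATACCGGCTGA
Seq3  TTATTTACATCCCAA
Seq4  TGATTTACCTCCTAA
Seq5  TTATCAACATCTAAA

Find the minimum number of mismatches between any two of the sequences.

1

Pairwise Hamming distances:
  Seq1 vs Seq2: 4
  Seq1 vs Seq3: 2
  Seq1 vs Seq4: 1
  Seq1 vs Seq5: 5
  Seq2 vs Seq3: 6
  Seq2 vs Seq4: 5
  Seq2 vs Seq5: 8
  Seq3 vs Seq4: 3
  Seq3 vs Seq5: 4
  Seq4 vs Seq5: 6
The smallest is 1, between Seq1 and Seq4.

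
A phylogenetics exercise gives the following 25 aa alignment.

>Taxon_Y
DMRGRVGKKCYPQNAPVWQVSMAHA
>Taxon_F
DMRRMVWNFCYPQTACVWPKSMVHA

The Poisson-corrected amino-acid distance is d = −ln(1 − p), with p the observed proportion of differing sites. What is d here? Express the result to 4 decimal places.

0.5108

The sequences differ at positions 4 (G/R), 5 (R/M), 7 (G/W), 8 (K/N), 9 (K/F), 14 (N/T), 16 (P/C), 19 (Q/P), 20 (V/K), 23 (A/V).
p = 10/25 = 0.400000.
d = −ln(1 − 0.400000) = −ln(0.600000) = 0.5108.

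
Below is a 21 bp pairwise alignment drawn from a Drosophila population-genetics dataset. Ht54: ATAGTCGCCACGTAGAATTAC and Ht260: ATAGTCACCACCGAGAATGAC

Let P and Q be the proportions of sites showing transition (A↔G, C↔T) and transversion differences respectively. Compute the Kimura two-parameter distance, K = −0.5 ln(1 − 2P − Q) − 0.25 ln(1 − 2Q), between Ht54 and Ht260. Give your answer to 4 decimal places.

Differing sites — 7:G/A (Ti); 12:G/C (Tv); 13:T/G (Tv); 19:T/G (Tv).
Of the 4 differences, 1 transition and 3 transversions over 21 sites: P = 1/21 = 0.047619, Q = 3/21 = 0.142857.
d = −0.5·ln(0.761905) − 0.25·ln(0.714286) = −0.5·(-0.271933) − 0.25·(-0.336472) = 0.2201.

0.2201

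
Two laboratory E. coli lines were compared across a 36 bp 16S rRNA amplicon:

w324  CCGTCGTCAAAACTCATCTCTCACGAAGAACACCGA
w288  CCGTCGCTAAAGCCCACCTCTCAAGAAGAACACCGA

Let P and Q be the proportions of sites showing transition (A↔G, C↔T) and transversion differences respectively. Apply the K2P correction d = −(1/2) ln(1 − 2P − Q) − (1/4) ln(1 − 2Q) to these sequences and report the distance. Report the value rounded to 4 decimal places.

0.1966

Differing sites — 7:T/C (Ti); 8:C/T (Ti); 12:A/G (Ti); 14:T/C (Ti); 17:T/C (Ti); 24:C/A (Tv).
Of the 6 differences, 5 transitions and 1 transversion over 36 sites: P = 5/36 = 0.138889, Q = 1/36 = 0.027778.
d = −0.5·ln(0.694444) − 0.25·ln(0.944444) = −0.5·(-0.364644) − 0.25·(-0.057159) = 0.1966.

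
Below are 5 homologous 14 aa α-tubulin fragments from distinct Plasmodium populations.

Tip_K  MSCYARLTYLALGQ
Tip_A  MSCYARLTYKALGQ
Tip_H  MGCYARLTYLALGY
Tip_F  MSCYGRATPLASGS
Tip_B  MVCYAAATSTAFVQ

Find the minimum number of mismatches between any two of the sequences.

Pairwise Hamming distances:
  Tip_K vs Tip_A: 1
  Tip_K vs Tip_H: 2
  Tip_K vs Tip_F: 5
  Tip_K vs Tip_B: 7
  Tip_A vs Tip_H: 3
  Tip_A vs Tip_F: 6
  Tip_A vs Tip_B: 7
  Tip_H vs Tip_F: 6
  Tip_H vs Tip_B: 8
  Tip_F vs Tip_B: 8
The smallest is 1, between Tip_K and Tip_A.

1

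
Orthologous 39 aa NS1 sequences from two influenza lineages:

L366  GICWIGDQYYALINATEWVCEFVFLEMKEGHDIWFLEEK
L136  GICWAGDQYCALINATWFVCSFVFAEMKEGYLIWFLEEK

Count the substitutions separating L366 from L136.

The sequences differ at positions 5 (I/A), 10 (Y/C), 17 (E/W), 18 (W/F), 21 (E/S), 25 (L/A), 31 (H/Y), 32 (D/L).
That gives 8 mismatches out of 39 aligned sites, so the Hamming distance is 8.

8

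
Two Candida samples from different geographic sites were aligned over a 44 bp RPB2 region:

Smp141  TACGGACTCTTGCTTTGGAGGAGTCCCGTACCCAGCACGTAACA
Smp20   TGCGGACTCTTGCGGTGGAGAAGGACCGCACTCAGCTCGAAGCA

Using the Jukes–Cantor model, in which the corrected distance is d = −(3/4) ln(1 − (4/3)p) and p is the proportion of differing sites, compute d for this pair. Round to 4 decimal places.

0.3041

The sequences differ at positions 2 (A/G), 14 (T/G), 15 (T/G), 21 (G/A), 24 (T/G), 25 (C/A), 29 (T/C), 32 (C/T), 37 (A/T), 40 (T/A), 42 (A/G).
p = 11/44 = 0.250000.
d = −0.75 · ln(1 − (4/3)·0.250000) = −0.75 · ln(0.666667) = −0.75 · (-0.405465) = 0.3041.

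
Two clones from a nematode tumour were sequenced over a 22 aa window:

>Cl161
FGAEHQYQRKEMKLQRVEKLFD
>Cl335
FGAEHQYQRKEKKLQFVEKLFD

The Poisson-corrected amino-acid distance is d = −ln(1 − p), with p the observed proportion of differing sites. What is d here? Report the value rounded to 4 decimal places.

0.0953

Differing sites — 12:M/K; 16:R/F.
p = 2/22 = 0.090909.
d = −ln(1 − 0.090909) = −ln(0.909091) = 0.0953.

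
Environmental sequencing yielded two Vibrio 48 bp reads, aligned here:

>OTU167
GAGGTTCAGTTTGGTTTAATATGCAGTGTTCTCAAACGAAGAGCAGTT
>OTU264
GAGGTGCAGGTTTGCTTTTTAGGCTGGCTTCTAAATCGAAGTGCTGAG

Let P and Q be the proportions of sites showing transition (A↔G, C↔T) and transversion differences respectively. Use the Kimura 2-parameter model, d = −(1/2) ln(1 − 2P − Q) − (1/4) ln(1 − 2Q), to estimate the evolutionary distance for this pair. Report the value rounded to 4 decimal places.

0.4638

Mismatches occur at site 6 (T→G, transversion), site 10 (T→G, transversion), site 13 (G→T, transversion), site 15 (T→C, transition), site 18 (A→T, transversion), site 19 (A→T, transversion), site 22 (T→G, transversion), site 25 (A→T, transversion), site 27 (T→G, transversion), site 28 (G→C, transversion), site 33 (C→A, transversion), site 36 (A→T, transversion), site 42 (A→T, transversion), site 45 (A→T, transversion), site 47 (T→A, transversion), site 48 (T→G, transversion).
Of the 16 differences, 1 transition and 15 transversions over 48 sites: P = 1/48 = 0.020833, Q = 15/48 = 0.312500.
d = −0.5·ln(0.645834) − 0.25·ln(0.375000) = −0.5·(-0.437213) − 0.25·(-0.980829) = 0.4638.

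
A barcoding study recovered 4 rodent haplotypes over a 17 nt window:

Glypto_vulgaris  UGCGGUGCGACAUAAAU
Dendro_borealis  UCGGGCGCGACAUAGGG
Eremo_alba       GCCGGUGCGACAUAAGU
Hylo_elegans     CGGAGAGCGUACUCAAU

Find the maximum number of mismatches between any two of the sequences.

11

Pairwise Hamming distances:
  Glypto_vulgaris vs Dendro_borealis: 6
  Glypto_vulgaris vs Eremo_alba: 3
  Glypto_vulgaris vs Hylo_elegans: 8
  Dendro_borealis vs Eremo_alba: 5
  Dendro_borealis vs Hylo_elegans: 11
  Eremo_alba vs Hylo_elegans: 10
The largest is 11, between Dendro_borealis and Hylo_elegans.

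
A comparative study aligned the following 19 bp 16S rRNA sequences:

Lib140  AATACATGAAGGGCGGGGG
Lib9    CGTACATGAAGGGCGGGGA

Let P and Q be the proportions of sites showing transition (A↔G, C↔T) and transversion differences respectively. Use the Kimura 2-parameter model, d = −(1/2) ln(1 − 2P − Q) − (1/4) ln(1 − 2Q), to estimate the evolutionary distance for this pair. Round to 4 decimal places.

The sequences differ at positions 1 (A/C, transversion), 2 (A/G, transition), 19 (G/A, transition).
Of the 3 differences, 2 transitions and 1 transversion over 19 sites: P = 2/19 = 0.105263, Q = 1/19 = 0.052632.
d = −0.5·ln(0.736842) − 0.25·ln(0.894736) = −0.5·(-0.305382) − 0.25·(-0.111227) = 0.1805.

0.1805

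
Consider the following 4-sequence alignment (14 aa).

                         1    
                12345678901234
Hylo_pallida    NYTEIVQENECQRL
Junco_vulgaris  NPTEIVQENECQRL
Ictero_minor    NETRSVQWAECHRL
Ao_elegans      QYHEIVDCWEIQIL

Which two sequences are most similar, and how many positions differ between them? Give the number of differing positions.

1

Pairwise Hamming distances:
  Hylo_pallida vs Junco_vulgaris: 1
  Hylo_pallida vs Ictero_minor: 6
  Hylo_pallida vs Ao_elegans: 7
  Junco_vulgaris vs Ictero_minor: 6
  Junco_vulgaris vs Ao_elegans: 8
  Ictero_minor vs Ao_elegans: 11
The smallest is 1, between Hylo_pallida and Junco_vulgaris.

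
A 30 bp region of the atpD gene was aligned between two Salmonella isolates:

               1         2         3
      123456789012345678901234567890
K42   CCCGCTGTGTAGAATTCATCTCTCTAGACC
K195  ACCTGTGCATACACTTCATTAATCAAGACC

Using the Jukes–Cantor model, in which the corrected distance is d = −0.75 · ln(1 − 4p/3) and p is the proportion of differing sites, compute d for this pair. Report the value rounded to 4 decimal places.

The sequences differ at positions 1 (C/A), 4 (G/T), 5 (C/G), 8 (T/C), 9 (G/A), 12 (G/C), 14 (A/C), 20 (C/T), 21 (T/A), 22 (C/A), 25 (T/A).
p = 11/30 = 0.366667.
d = −0.75 · ln(1 − (4/3)·0.366667) = −0.75 · ln(0.511111) = −0.75 · (-0.671168) = 0.5034.

0.5034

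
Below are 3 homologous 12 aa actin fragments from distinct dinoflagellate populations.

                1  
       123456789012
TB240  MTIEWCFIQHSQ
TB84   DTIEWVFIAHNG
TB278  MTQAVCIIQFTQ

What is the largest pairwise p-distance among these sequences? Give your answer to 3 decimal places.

Pairwise Hamming distances:
  TB240 vs TB84: 5
  TB240 vs TB278: 6
  TB84 vs TB278: 10
The largest is 10 mismatches, between TB84 and TB278; p = 10/12 = 0.833.

0.833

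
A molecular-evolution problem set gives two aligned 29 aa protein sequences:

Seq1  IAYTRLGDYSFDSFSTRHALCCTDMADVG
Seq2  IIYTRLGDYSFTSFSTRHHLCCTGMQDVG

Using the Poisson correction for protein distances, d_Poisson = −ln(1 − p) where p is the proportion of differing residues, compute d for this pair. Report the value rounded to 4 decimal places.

The sequences differ at positions 2 (A/I), 12 (D/T), 19 (A/H), 24 (D/G), 26 (A/Q).
p = 5/29 = 0.172414.
d = −ln(1 − 0.172414) = −ln(0.827586) = 0.1892.

0.1892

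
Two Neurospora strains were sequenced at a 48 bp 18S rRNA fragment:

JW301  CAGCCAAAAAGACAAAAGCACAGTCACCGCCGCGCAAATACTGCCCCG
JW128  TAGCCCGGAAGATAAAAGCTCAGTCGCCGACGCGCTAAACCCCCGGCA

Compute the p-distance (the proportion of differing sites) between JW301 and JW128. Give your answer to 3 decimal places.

Differing sites — 1:C/T; 6:A/C; 7:A/G; 8:A/G; 13:C/T; 20:A/T; 26:A/G; 30:C/A; 36:A/T; 39:T/A; 40:A/C; 42:T/C; 43:G/C; 45:C/G; 46:C/G; 48:G/A.
There are 16 differences over 48 sites, so p = 16/48 = 0.333.

0.333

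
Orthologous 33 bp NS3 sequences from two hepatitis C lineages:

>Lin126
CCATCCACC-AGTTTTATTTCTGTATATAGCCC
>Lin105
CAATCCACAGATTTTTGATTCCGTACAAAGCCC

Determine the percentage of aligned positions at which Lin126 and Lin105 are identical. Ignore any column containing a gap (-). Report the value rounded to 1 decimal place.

75.0%

Excluding the 1 gap column leaves 32 comparable sites.
The sequences differ at positions 2 (C/A), 9 (C/A), 12 (G/T), 17 (A/G), 18 (T/A), 22 (T/C), 26 (T/C), 28 (T/A).
24 of the 32 comparable sites match, so the percent identity is 24/32 × 100 = 75.0%.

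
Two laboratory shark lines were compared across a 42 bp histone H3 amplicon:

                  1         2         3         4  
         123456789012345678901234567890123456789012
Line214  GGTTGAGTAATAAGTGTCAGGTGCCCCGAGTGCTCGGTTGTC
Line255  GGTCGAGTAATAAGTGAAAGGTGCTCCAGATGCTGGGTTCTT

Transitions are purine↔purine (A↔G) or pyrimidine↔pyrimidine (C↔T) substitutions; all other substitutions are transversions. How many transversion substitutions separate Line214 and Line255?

Differing sites — 4:T/C (Ti); 17:T/A (Tv); 18:C/A (Tv); 25:C/T (Ti); 28:G/A (Ti); 29:A/G (Ti); 30:G/A (Ti); 35:C/G (Tv); 40:G/C (Tv); 42:C/T (Ti).
Of the 10 differences, 6 transitions and 4 transversions, so the answer is 4.

4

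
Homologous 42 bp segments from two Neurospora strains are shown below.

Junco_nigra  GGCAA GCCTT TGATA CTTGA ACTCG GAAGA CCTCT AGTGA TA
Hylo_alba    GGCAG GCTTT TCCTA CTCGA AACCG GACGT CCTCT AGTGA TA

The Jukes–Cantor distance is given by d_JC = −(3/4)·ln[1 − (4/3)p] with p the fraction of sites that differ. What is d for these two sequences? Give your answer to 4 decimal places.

0.2524

Differing sites — 5:A/G; 8:C/T; 12:G/C; 13:A/C; 18:T/C; 22:C/A; 23:T/C; 28:A/C; 30:A/T.
p = 9/42 = 0.214286.
d = −0.75 · ln(1 − (4/3)·0.214286) = −0.75 · ln(0.714285) = −0.75 · (-0.336473) = 0.2524.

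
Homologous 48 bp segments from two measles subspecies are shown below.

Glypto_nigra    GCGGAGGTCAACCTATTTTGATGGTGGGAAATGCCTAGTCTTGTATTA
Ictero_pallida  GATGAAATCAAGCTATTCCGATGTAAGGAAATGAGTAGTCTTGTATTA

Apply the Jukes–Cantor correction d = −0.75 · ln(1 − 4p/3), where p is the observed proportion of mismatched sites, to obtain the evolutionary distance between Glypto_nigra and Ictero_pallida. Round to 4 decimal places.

0.3041

Differing sites — 2:C/A; 3:G/T; 6:G/A; 7:G/A; 12:C/G; 18:T/C; 19:T/C; 24:G/T; 25:T/A; 26:G/A; 34:C/A; 35:C/G.
p = 12/48 = 0.250000.
d = −0.75 · ln(1 − (4/3)·0.250000) = −0.75 · ln(0.666667) = −0.75 · (-0.405465) = 0.3041.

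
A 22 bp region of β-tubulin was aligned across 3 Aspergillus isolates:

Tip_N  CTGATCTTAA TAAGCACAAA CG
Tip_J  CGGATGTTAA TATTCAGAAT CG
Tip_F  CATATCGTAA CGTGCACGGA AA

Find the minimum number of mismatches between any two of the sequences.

6

Pairwise Hamming distances:
  Tip_N vs Tip_J: 6
  Tip_N vs Tip_F: 10
  Tip_J vs Tip_F: 13
The smallest is 6, between Tip_N and Tip_J.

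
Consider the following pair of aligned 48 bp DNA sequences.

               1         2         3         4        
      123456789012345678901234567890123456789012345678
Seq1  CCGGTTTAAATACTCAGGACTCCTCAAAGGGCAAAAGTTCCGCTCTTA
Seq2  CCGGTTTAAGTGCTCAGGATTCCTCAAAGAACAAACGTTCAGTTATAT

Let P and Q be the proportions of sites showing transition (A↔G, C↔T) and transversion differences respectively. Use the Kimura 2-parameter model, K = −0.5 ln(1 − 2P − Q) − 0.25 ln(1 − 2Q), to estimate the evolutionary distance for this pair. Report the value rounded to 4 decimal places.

The sequences differ at positions 10 (A/G, transition), 12 (A/G, transition), 20 (C/T, transition), 30 (G/A, transition), 31 (G/A, transition), 36 (A/C, transversion), 41 (C/A, transversion), 43 (C/T, transition), 45 (C/A, transversion), 47 (T/A, transversion), 48 (A/T, transversion).
Of the 11 differences, 6 transitions and 5 transversions over 48 sites: P = 6/48 = 0.125000, Q = 5/48 = 0.104167.
d = −0.5·ln(0.645833) − 0.25·ln(0.791666) = −0.5·(-0.437214) − 0.25·(-0.233616) = 0.2770.

0.2770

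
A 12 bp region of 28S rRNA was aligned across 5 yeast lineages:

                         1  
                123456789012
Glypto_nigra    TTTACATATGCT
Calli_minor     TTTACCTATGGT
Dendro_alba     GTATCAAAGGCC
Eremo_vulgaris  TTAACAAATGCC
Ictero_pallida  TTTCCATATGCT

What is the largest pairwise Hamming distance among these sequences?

8

Pairwise Hamming distances:
  Glypto_nigra vs Calli_minor: 2
  Glypto_nigra vs Dendro_alba: 6
  Glypto_nigra vs Eremo_vulgaris: 3
  Glypto_nigra vs Ictero_pallida: 1
  Calli_minor vs Dendro_alba: 8
  Calli_minor vs Eremo_vulgaris: 5
  Calli_minor vs Ictero_pallida: 3
  Dendro_alba vs Eremo_vulgaris: 3
  Dendro_alba vs Ictero_pallida: 6
  Eremo_vulgaris vs Ictero_pallida: 4
The largest is 8, between Calli_minor and Dendro_alba.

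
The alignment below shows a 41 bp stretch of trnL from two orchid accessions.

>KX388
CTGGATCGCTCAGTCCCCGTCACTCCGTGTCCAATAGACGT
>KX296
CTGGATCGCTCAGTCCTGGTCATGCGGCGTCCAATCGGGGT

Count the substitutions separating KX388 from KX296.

Differing sites — 17:C/T; 18:C/G; 23:C/T; 24:T/G; 26:C/G; 28:T/C; 36:A/C; 38:A/G; 39:C/G.
That gives 9 mismatches out of 41 aligned sites, so the Hamming distance is 9.

9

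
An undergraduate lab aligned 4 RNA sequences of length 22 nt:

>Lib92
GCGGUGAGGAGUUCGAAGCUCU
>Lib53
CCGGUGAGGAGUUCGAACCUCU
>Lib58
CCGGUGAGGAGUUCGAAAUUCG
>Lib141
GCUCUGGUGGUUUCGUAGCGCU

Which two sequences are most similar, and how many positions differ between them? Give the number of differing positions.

2

Pairwise Hamming distances:
  Lib92 vs Lib53: 2
  Lib92 vs Lib58: 4
  Lib92 vs Lib141: 8
  Lib53 vs Lib58: 3
  Lib53 vs Lib141: 10
  Lib58 vs Lib141: 12
The smallest is 2, between Lib92 and Lib53.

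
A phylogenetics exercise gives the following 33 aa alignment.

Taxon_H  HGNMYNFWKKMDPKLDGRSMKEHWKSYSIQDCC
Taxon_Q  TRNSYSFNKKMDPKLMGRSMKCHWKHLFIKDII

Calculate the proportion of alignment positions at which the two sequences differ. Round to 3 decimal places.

0.394

Differing sites — 1:H/T; 2:G/R; 4:M/S; 6:N/S; 8:W/N; 16:D/M; 22:E/C; 26:S/H; 27:Y/L; 28:S/F; 30:Q/K; 32:C/I; 33:C/I.
There are 13 differences over 33 sites, so p = 13/33 = 0.394.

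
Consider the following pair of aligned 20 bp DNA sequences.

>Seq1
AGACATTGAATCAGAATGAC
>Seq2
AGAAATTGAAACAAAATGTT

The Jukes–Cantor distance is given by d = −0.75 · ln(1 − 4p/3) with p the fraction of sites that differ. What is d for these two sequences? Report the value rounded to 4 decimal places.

Mismatches occur at site 4 (C/A), site 11 (T/A), site 14 (G/A), site 19 (A/T), site 20 (C/T).
p = 5/20 = 0.250000.
d = −0.75 · ln(1 − (4/3)·0.250000) = −0.75 · ln(0.666667) = −0.75 · (-0.405465) = 0.3041.

0.3041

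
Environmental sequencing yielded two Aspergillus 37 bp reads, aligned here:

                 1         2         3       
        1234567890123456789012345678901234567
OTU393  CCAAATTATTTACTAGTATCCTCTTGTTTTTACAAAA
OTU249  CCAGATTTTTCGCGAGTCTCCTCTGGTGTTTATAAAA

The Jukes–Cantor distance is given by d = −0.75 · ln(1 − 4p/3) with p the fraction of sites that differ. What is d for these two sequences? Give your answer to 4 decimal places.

Differing sites — 4:A/G; 8:A/T; 11:T/C; 12:A/G; 14:T/G; 18:A/C; 25:T/G; 28:T/G; 33:C/T.
p = 9/37 = 0.243243.
d = −0.75 · ln(1 − (4/3)·0.243243) = −0.75 · ln(0.675676) = −0.75 · (-0.392042) = 0.2940.

0.2940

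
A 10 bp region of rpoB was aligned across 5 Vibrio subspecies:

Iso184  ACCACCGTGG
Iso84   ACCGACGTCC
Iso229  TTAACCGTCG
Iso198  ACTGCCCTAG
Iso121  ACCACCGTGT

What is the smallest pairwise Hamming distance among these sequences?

1

Pairwise Hamming distances:
  Iso184 vs Iso84: 4
  Iso184 vs Iso229: 4
  Iso184 vs Iso198: 4
  Iso184 vs Iso121: 1
  Iso84 vs Iso229: 6
  Iso84 vs Iso198: 5
  Iso84 vs Iso121: 4
  Iso229 vs Iso198: 6
  Iso229 vs Iso121: 5
  Iso198 vs Iso121: 5
The smallest is 1, between Iso184 and Iso121.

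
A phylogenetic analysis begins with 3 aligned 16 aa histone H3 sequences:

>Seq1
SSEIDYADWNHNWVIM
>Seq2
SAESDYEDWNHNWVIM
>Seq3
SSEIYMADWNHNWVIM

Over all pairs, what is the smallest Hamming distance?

Pairwise Hamming distances:
  Seq1 vs Seq2: 3
  Seq1 vs Seq3: 2
  Seq2 vs Seq3: 5
The smallest is 2, between Seq1 and Seq3.

2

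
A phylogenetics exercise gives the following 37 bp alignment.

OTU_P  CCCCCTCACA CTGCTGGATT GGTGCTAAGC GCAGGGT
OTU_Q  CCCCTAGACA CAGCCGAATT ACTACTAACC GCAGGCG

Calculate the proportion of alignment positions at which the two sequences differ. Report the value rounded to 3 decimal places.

Mismatches occur at site 5 (C↔T), site 6 (T↔A), site 7 (C↔G), site 12 (T↔A), site 15 (T↔C), site 17 (G↔A), site 21 (G↔A), site 22 (G↔C), site 24 (G↔A), site 29 (G↔C), site 36 (G↔C), site 37 (T↔G).
There are 12 differences over 37 sites, so p = 12/37 = 0.324.

0.324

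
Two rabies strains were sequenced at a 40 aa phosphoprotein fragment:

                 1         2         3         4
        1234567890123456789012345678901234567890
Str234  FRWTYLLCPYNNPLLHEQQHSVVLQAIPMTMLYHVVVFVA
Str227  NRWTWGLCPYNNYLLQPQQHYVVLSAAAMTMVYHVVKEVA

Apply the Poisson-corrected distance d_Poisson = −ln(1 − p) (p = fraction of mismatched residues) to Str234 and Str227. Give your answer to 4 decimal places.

0.3930

Differing sites — 1:F/N; 5:Y/W; 6:L/G; 13:P/Y; 16:H/Q; 17:E/P; 21:S/Y; 25:Q/S; 27:I/A; 28:P/A; 32:L/V; 37:V/K; 38:F/E.
p = 13/40 = 0.325000.
d = −ln(1 − 0.325000) = −ln(0.675000) = 0.3930.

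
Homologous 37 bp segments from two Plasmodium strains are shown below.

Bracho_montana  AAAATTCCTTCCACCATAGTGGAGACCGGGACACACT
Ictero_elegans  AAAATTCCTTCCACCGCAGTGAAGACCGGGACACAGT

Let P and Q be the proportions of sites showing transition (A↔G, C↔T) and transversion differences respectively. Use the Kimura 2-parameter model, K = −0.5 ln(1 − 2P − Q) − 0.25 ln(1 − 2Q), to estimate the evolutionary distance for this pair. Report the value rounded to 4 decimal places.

0.1188

The sequences differ at positions 16 (A/G, transition), 17 (T/C, transition), 22 (G/A, transition), 36 (C/G, transversion).
Of the 4 differences, 3 transitions and 1 transversion over 37 sites: P = 3/37 = 0.081081, Q = 1/37 = 0.027027.
d = −0.5·ln(0.810811) − 0.25·ln(0.945946) = −0.5·(-0.209720) − 0.25·(-0.055570) = 0.1188.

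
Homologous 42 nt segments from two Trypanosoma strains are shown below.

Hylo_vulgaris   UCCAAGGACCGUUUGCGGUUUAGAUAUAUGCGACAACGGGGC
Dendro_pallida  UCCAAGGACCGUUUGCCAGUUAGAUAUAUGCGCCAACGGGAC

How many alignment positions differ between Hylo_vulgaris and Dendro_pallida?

The sequences differ at positions 17 (G/C), 18 (G/A), 19 (U/G), 33 (A/C), 41 (G/A).
That gives 5 mismatches out of 42 aligned sites, so the Hamming distance is 5.

5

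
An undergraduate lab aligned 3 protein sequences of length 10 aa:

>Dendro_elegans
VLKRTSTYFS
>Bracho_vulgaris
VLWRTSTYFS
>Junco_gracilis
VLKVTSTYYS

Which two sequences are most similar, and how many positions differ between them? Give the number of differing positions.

1

Pairwise Hamming distances:
  Dendro_elegans vs Bracho_vulgaris: 1
  Dendro_elegans vs Junco_gracilis: 2
  Bracho_vulgaris vs Junco_gracilis: 3
The smallest is 1, between Dendro_elegans and Bracho_vulgaris.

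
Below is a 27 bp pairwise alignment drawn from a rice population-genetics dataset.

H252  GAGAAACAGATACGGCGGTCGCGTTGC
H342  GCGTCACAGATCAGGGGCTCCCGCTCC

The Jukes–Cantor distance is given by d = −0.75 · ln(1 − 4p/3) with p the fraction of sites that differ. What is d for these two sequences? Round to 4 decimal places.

The sequences differ at positions 2 (A/C), 4 (A/T), 5 (A/C), 12 (A/C), 13 (C/A), 16 (C/G), 18 (G/C), 21 (G/C), 24 (T/C), 26 (G/C).
p = 10/27 = 0.370370.
d = −0.75 · ln(1 − (4/3)·0.370370) = −0.75 · ln(0.506173) = −0.75 · (-0.680877) = 0.5107.

0.5107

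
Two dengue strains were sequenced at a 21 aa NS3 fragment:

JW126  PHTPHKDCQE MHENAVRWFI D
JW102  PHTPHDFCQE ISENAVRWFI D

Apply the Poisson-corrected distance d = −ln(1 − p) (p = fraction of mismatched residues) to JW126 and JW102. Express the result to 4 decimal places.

0.2113

Differing sites — 6:K/D; 7:D/F; 11:M/I; 12:H/S.
p = 4/21 = 0.190476.
d = −ln(1 − 0.190476) = −ln(0.809524) = 0.2113.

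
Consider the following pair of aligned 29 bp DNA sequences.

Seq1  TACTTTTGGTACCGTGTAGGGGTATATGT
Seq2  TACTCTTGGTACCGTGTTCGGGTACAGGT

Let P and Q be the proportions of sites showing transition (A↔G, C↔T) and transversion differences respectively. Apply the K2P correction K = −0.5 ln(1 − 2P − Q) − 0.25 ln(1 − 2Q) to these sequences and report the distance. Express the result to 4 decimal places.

0.1961

Differing sites — 5:T/C (Ti); 18:A/T (Tv); 19:G/C (Tv); 25:T/C (Ti); 27:T/G (Tv).
Of the 5 differences, 2 transitions and 3 transversions over 29 sites: P = 2/29 = 0.068966, Q = 3/29 = 0.103448.
d = −0.5·ln(0.758620) − 0.25·ln(0.793104) = −0.5·(-0.276254) − 0.25·(-0.231801) = 0.1961.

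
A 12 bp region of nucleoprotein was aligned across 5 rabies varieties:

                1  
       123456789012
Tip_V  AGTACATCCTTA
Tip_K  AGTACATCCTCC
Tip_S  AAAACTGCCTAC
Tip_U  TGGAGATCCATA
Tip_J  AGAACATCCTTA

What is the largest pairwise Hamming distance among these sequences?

Pairwise Hamming distances:
  Tip_V vs Tip_K: 2
  Tip_V vs Tip_S: 6
  Tip_V vs Tip_U: 4
  Tip_V vs Tip_J: 1
  Tip_K vs Tip_S: 5
  Tip_K vs Tip_U: 6
  Tip_K vs Tip_J: 3
  Tip_S vs Tip_U: 9
  Tip_S vs Tip_J: 5
  Tip_U vs Tip_J: 4
The largest is 9, between Tip_S and Tip_U.

9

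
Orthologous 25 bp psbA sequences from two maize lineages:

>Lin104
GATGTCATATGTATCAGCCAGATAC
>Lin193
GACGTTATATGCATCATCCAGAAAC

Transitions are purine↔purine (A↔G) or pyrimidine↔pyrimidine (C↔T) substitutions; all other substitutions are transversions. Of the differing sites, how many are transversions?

2

The sequences differ at positions 3 (T/C, transition), 6 (C/T, transition), 12 (T/C, transition), 17 (G/T, transversion), 23 (T/A, transversion).
Of the 5 differences, 3 transitions and 2 transversions, so the answer is 2.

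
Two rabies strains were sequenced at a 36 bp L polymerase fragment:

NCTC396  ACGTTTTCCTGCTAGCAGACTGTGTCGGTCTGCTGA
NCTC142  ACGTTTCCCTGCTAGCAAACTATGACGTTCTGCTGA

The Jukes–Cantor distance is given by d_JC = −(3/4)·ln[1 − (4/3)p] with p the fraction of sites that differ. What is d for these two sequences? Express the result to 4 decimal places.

The sequences differ at positions 7 (T/C), 18 (G/A), 22 (G/A), 25 (T/A), 28 (G/T).
p = 5/36 = 0.138889.
d = −0.75 · ln(1 − (4/3)·0.138889) = −0.75 · ln(0.814815) = −0.75 · (-0.204794) = 0.1536.

0.1536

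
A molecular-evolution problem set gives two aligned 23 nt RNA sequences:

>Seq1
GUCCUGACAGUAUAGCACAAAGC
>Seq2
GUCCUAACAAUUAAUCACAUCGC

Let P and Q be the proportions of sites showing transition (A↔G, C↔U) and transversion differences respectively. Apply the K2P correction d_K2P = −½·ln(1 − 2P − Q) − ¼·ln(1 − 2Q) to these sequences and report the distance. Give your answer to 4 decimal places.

Mismatches occur at site 6 (G↔A, transition), site 10 (G↔A, transition), site 12 (A↔U, transversion), site 13 (U↔A, transversion), site 15 (G↔U, transversion), site 20 (A↔U, transversion), site 21 (A↔C, transversion).
Of the 7 differences, 2 transitions and 5 transversions over 23 sites: P = 2/23 = 0.086957, Q = 5/23 = 0.217391.
d = −0.5·ln(0.608695) − 0.25·ln(0.565218) = −0.5·(-0.496438) − 0.25·(-0.570544) = 0.3909.

0.3909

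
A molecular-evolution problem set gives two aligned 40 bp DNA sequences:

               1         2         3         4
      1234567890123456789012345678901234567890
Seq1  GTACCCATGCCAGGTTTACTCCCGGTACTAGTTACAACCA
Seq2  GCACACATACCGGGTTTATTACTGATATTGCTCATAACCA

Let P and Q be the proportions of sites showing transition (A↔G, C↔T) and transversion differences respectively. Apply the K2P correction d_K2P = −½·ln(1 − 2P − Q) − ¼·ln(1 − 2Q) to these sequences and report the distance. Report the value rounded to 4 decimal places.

Differing sites — 2:T/C (Ti); 5:C/A (Tv); 9:G/A (Ti); 12:A/G (Ti); 19:C/T (Ti); 21:C/A (Tv); 23:C/T (Ti); 25:G/A (Ti); 28:C/T (Ti); 30:A/G (Ti); 31:G/C (Tv); 33:T/C (Ti); 35:C/T (Ti).
Of the 13 differences, 10 transitions and 3 transversions over 40 sites: P = 10/40 = 0.250000, Q = 3/40 = 0.075000.
d = −0.5·ln(0.425000) − 0.25·ln(0.850000) = −0.5·(-0.855666) − 0.25·(-0.162519) = 0.4685.

0.4685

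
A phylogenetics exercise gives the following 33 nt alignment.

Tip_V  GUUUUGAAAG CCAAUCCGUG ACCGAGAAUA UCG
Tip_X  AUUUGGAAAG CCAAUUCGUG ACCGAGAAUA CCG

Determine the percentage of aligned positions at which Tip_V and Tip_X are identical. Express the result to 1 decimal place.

Differing sites — 1:G/A; 5:U/G; 16:C/U; 31:U/C.
29 of the 33 sites match, so the percent identity is 29/33 × 100 = 87.9%.

87.9%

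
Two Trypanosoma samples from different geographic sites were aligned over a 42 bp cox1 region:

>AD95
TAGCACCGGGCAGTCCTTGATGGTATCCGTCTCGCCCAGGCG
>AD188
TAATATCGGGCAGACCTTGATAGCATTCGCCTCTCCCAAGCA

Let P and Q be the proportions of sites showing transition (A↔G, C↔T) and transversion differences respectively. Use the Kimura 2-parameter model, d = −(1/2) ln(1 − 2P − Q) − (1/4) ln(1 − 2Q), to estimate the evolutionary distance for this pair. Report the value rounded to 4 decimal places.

0.3483

Differing sites — 3:G/A (Ti); 4:C/T (Ti); 6:C/T (Ti); 14:T/A (Tv); 22:G/A (Ti); 24:T/C (Ti); 27:C/T (Ti); 30:T/C (Ti); 34:G/T (Tv); 39:G/A (Ti); 42:G/A (Ti).
Of the 11 differences, 9 transitions and 2 transversions over 42 sites: P = 9/42 = 0.214286, Q = 2/42 = 0.047619.
d = −0.5·ln(0.523809) − 0.25·ln(0.904762) = −0.5·(-0.646628) − 0.25·(-0.100083) = 0.3483.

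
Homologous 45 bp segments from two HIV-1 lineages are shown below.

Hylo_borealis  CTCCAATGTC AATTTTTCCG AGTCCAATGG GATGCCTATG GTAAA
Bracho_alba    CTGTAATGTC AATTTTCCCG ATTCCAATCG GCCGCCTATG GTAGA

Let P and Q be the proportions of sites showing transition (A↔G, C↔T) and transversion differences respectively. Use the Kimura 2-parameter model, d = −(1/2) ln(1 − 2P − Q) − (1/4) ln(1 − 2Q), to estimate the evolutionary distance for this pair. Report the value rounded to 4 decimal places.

The sequences differ at positions 3 (C/G, transversion), 4 (C/T, transition), 17 (T/C, transition), 22 (G/T, transversion), 29 (G/C, transversion), 32 (A/C, transversion), 33 (T/C, transition), 44 (A/G, transition).
Of the 8 differences, 4 transitions and 4 transversions over 45 sites: P = 4/45 = 0.088889, Q = 4/45 = 0.088889.
d = −0.5·ln(0.733333) − 0.25·ln(0.822222) = −0.5·(-0.310155) − 0.25·(-0.195745) = 0.2040.

0.2040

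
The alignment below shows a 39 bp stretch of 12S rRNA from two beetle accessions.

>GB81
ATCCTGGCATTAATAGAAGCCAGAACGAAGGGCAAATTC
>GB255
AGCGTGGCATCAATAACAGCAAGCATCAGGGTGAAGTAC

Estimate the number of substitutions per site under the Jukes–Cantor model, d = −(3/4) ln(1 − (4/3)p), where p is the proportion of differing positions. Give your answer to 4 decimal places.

0.4885

The sequences differ at positions 2 (T/G), 4 (C/G), 11 (T/C), 16 (G/A), 17 (A/C), 21 (C/A), 24 (A/C), 26 (C/T), 27 (G/C), 29 (A/G), 32 (G/T), 33 (C/G), 36 (A/G), 38 (T/A).
p = 14/39 = 0.358974.
d = −0.75 · ln(1 − (4/3)·0.358974) = −0.75 · ln(0.521368) = −0.75 · (-0.651299) = 0.4885.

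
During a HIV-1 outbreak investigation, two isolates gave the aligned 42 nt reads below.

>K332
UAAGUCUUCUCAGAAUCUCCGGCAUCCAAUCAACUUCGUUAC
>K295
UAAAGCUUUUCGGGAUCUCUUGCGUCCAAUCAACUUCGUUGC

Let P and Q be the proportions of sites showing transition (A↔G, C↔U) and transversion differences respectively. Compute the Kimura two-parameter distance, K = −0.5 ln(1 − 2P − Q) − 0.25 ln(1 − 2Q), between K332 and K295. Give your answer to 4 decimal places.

0.2648

Mismatches occur at site 4 (G→A, transition), site 5 (U→G, transversion), site 9 (C→U, transition), site 12 (A→G, transition), site 14 (A→G, transition), site 20 (C→U, transition), site 21 (G→U, transversion), site 24 (A→G, transition), site 41 (A→G, transition).
Of the 9 differences, 7 transitions and 2 transversions over 42 sites: P = 7/42 = 0.166667, Q = 2/42 = 0.047619.
d = −0.5·ln(0.619047) − 0.25·ln(0.904762) = −0.5·(-0.479574) − 0.25·(-0.100083) = 0.2648.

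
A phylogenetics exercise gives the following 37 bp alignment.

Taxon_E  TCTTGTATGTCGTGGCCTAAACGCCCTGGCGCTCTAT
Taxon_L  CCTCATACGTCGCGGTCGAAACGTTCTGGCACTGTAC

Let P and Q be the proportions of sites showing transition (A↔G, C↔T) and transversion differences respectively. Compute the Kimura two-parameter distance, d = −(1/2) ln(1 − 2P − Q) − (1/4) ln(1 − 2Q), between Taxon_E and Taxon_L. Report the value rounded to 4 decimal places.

The sequences differ at positions 1 (T/C, transition), 4 (T/C, transition), 5 (G/A, transition), 8 (T/C, transition), 13 (T/C, transition), 16 (C/T, transition), 18 (T/G, transversion), 24 (C/T, transition), 25 (C/T, transition), 31 (G/A, transition), 34 (C/G, transversion), 37 (T/C, transition).
Of the 12 differences, 10 transitions and 2 transversions over 37 sites: P = 10/37 = 0.270270, Q = 2/37 = 0.054054.
d = −0.5·ln(0.405406) − 0.25·ln(0.891892) = −0.5·(-0.902866) − 0.25·(-0.114410) = 0.4800.

0.4800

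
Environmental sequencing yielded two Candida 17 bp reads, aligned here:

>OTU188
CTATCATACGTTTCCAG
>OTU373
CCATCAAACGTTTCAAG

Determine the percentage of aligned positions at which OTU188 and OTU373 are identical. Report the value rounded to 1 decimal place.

Differing sites — 2:T/C; 7:T/A; 15:C/A.
14 of the 17 sites match, so the percent identity is 14/17 × 100 = 82.4%.

82.4%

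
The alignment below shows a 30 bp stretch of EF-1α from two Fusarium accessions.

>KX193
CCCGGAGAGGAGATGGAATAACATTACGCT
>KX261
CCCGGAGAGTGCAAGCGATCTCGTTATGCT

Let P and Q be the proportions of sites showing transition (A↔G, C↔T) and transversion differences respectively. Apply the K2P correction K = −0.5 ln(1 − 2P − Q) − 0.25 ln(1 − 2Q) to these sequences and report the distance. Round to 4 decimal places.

Mismatches occur at site 10 (G↔T, transversion), site 11 (A↔G, transition), site 12 (G↔C, transversion), site 14 (T↔A, transversion), site 16 (G↔C, transversion), site 17 (A↔G, transition), site 20 (A↔C, transversion), site 21 (A↔T, transversion), site 23 (A↔G, transition), site 27 (C↔T, transition).
Of the 10 differences, 4 transitions and 6 transversions over 30 sites: P = 4/30 = 0.133333, Q = 6/30 = 0.200000.
d = −0.5·ln(0.533334) − 0.25·ln(0.600000) = −0.5·(-0.628607) − 0.25·(-0.510826) = 0.4420.

0.4420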